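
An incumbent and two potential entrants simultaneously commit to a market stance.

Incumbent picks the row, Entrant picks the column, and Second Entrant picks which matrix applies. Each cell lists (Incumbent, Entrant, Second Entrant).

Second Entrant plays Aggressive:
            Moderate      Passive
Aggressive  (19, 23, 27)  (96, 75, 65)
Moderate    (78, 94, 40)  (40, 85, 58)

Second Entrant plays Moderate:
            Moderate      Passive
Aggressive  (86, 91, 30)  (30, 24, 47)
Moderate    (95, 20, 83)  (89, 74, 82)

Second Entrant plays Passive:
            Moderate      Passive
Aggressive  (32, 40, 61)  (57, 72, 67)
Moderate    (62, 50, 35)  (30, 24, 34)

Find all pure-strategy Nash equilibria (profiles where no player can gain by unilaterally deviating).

For each strategy profile, look for a profitable unilateral deviation.
(Aggressive, Moderate, Aggressive): Incumbent can switch to Moderate (19 → 78). Not NE.
(Aggressive, Moderate, Moderate): Incumbent can switch to Moderate (86 → 95). Not NE.
(Aggressive, Moderate, Passive): Incumbent can switch to Moderate (32 → 62). Not NE.
(Aggressive, Passive, Aggressive): Second Entrant can switch to Passive (65 → 67). Not NE.
(Aggressive, Passive, Moderate): Incumbent can switch to Moderate (30 → 89). Not NE.
(Aggressive, Passive, Passive): Incumbent gets 57, best alternative 30; Entrant gets 72, best alternative 40; Second Entrant gets 67, best alternative 65. No profitable deviation — NE.
(Moderate, Moderate, Aggressive): Second Entrant can switch to Moderate (40 → 83). Not NE.
(Moderate, Passive, Moderate): Incumbent gets 89, best alternative 30; Entrant gets 74, best alternative 20; Second Entrant gets 82, best alternative 58. No profitable deviation — NE.
(The remaining 4 profiles each have a profitable deviation by the same check.)

Pure-strategy Nash equilibria: (Aggressive, Passive, Passive), (Moderate, Passive, Moderate)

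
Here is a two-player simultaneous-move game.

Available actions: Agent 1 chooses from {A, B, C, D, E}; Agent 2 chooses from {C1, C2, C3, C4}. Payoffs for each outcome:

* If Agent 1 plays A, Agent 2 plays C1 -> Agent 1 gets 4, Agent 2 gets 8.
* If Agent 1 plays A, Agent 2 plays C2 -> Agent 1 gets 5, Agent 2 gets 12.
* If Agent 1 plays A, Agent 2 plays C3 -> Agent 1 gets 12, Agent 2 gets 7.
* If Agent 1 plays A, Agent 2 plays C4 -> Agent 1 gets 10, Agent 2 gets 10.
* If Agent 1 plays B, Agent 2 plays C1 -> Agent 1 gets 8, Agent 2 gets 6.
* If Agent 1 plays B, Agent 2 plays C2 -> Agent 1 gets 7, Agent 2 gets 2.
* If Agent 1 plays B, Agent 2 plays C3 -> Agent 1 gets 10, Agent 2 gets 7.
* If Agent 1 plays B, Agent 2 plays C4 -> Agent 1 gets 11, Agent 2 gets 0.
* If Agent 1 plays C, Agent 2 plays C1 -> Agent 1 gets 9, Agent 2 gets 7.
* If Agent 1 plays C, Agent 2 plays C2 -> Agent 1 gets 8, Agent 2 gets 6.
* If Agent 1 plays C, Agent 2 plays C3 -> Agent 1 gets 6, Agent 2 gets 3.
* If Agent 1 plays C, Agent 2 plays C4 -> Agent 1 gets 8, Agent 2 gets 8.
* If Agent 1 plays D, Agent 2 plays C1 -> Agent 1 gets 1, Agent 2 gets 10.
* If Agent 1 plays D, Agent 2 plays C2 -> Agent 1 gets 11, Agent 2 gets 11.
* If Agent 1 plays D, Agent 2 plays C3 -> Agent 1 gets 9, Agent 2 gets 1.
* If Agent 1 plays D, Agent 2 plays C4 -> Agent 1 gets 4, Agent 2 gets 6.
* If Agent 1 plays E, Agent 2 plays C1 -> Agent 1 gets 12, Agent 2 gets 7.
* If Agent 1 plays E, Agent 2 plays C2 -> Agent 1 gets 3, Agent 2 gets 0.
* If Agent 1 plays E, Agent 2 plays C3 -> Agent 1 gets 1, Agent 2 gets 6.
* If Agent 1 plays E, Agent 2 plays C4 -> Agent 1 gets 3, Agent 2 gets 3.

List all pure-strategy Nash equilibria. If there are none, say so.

Pure-strategy Nash equilibria: (D, C2), (E, C1)

Agent 1 against C1: payoffs 4, 8, 9, 1, 12 → best response E.
Agent 1 against C2: payoffs 5, 7, 8, 11, 3 → best response D.
Agent 1 against C3: payoffs 12, 10, 6, 9, 1 → best response A.
Agent 1 against C4: payoffs 10, 11, 8, 4, 3 → best response B.
Agent 2 against A: payoffs 8, 12, 7, 10 → best response C2.
Agent 2 against B: payoffs 6, 2, 7, 0 → best response C3.
Agent 2 against C: payoffs 7, 6, 3, 8 → best response C4.
Agent 2 against D: payoffs 10, 11, 1, 6 → best response C2.
Agent 2 against E: payoffs 7, 0, 6, 3 → best response C1.
Mutual best responses: (D, C2); (E, C1).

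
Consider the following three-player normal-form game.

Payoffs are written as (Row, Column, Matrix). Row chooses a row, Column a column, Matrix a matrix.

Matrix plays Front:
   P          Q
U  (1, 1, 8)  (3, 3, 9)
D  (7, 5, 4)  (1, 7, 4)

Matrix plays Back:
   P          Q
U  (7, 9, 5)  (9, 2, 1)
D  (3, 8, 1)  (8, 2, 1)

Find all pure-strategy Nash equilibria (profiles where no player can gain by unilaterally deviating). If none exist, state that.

Check each profile: it is a Nash equilibrium iff no player can strictly gain by switching unilaterally.
(U, P, Front): Row can switch to D (1 → 7). Not NE.
(U, P, Back): Matrix can switch to Front (5 → 8). Not NE.
(U, Q, Front): Row gets 3, best alternative 1; Column gets 3, best alternative 1; Matrix gets 9, best alternative 1. No profitable deviation — NE.
(U, Q, Back): Column can switch to P (2 → 9). Not NE.
(D, P, Front): Column can switch to Q (5 → 7). Not NE.
(D, P, Back): Row can switch to U (3 → 7). Not NE.
(D, Q, Front): Row can switch to U (1 → 3). Not NE.
(D, Q, Back): Row can switch to U (8 → 9). Not NE.

The unique pure-strategy Nash equilibrium is (U, Q, Front).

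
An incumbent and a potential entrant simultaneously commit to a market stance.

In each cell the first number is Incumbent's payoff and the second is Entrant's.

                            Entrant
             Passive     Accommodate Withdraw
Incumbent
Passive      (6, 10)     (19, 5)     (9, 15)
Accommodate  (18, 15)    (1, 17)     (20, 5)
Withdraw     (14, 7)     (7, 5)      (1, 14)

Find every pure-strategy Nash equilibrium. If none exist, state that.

For each strategy profile, look for a profitable unilateral deviation.
(Passive, Passive): Incumbent can switch to Accommodate (6 → 18). Not NE.
(Passive, Accommodate): Entrant can switch to Passive (5 → 10). Not NE.
(Passive, Withdraw): Incumbent can switch to Accommodate (9 → 20). Not NE.
(Accommodate, Passive): Entrant can switch to Accommodate (15 → 17). Not NE.
(Accommodate, Accommodate): Incumbent can switch to Passive (1 → 19). Not NE.
(Accommodate, Withdraw): Entrant can switch to Passive (5 → 15). Not NE.
(The remaining 3 profiles each have a profitable deviation by the same check.)

none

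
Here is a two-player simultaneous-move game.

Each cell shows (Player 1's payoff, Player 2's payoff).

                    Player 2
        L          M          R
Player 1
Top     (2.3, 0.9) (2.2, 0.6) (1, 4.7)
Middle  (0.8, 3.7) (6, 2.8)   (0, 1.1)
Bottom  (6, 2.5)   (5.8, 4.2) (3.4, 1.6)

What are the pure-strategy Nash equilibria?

For each player, find the best response to each opponent profile; mutual best responses are the pure NE.
Player 1 against L: payoffs 2.3, 0.8, 6 → best response Bottom.
Player 1 against M: payoffs 2.2, 6, 5.8 → best response Middle.
Player 1 against R: payoffs 1, 0, 3.4 → best response Bottom.
Player 2 against Top: payoffs 0.9, 0.6, 4.7 → best response R.
Player 2 against Middle: payoffs 3.7, 2.8, 1.1 → best response L.
Player 2 against Bottom: payoffs 2.5, 4.2, 1.6 → best response M.
No profile is a mutual best response for all players.

There is no pure-strategy Nash equilibrium.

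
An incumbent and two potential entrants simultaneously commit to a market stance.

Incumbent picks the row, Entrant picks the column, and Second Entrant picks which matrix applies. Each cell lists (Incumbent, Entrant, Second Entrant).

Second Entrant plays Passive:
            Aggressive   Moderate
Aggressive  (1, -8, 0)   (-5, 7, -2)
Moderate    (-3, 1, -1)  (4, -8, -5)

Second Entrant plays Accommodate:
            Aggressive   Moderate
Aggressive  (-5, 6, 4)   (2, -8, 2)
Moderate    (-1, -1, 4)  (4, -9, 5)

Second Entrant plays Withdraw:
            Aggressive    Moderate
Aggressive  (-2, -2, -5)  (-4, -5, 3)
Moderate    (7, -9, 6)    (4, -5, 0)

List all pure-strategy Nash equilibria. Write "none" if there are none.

For each player, find the best response to each opponent profile; mutual best responses are the pure NE.
Incumbent against (Aggressive, Passive): payoffs 1, -3 → best response Aggressive.
Incumbent against (Aggressive, Accommodate): payoffs -5, -1 → best response Moderate.
Incumbent against (Aggressive, Withdraw): payoffs -2, 7 → best response Moderate.
Incumbent against (Moderate, Passive): payoffs -5, 4 → best response Moderate.
Incumbent against (Moderate, Accommodate): payoffs 2, 4 → best response Moderate.
Incumbent against (Moderate, Withdraw): payoffs -4, 4 → best response Moderate.
Entrant against (Aggressive, Passive): payoffs -8, 7 → best response Moderate.
Entrant against (Aggressive, Accommodate): payoffs 6, -8 → best response Aggressive.
Entrant against (Aggressive, Withdraw): payoffs -2, -5 → best response Aggressive.
Entrant against (Moderate, Passive): payoffs 1, -8 → best response Aggressive.
Entrant against (Moderate, Accommodate): payoffs -1, -9 → best response Aggressive.
Entrant against (Moderate, Withdraw): payoffs -9, -5 → best response Moderate.
Second Entrant against (Aggressive, Aggressive): payoffs 0, 4, -5 → best response Accommodate.
Second Entrant against (Aggressive, Moderate): payoffs -2, 2, 3 → best response Withdraw.
Second Entrant against (Moderate, Aggressive): payoffs -1, 4, 6 → best response Withdraw.
Second Entrant against (Moderate, Moderate): payoffs -5, 5, 0 → best response Accommodate.
No profile is a mutual best response for all players.

none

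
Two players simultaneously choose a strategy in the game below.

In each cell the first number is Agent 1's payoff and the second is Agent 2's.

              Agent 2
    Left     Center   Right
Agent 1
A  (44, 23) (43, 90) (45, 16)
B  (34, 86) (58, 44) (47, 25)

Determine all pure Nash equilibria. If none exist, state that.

For each player, find the best response to each opponent profile; mutual best responses are the pure NE.
Agent 1 against Left: payoffs 44, 34 → best response A.
Agent 1 against Center: payoffs 43, 58 → best response B.
Agent 1 against Right: payoffs 45, 47 → best response B.
Agent 2 against A: payoffs 23, 90, 16 → best response Center.
Agent 2 against B: payoffs 86, 44, 25 → best response Left.
No profile is a mutual best response for all players.

This game has no pure Nash equilibrium.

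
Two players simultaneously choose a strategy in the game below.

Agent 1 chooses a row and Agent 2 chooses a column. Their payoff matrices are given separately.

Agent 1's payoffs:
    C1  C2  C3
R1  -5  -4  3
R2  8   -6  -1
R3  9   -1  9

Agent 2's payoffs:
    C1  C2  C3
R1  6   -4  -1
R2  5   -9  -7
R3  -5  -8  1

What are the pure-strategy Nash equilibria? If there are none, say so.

(R3, C3)

Agent 1 against C1: payoffs -5, 8, 9 → best response R3.
Agent 1 against C2: payoffs -4, -6, -1 → best response R3.
Agent 1 against C3: payoffs 3, -1, 9 → best response R3.
Agent 2 against R1: payoffs 6, -4, -1 → best response C1.
Agent 2 against R2: payoffs 5, -9, -7 → best response C1.
Agent 2 against R3: payoffs -5, -8, 1 → best response C3.
Mutual best responses: (R3, C3).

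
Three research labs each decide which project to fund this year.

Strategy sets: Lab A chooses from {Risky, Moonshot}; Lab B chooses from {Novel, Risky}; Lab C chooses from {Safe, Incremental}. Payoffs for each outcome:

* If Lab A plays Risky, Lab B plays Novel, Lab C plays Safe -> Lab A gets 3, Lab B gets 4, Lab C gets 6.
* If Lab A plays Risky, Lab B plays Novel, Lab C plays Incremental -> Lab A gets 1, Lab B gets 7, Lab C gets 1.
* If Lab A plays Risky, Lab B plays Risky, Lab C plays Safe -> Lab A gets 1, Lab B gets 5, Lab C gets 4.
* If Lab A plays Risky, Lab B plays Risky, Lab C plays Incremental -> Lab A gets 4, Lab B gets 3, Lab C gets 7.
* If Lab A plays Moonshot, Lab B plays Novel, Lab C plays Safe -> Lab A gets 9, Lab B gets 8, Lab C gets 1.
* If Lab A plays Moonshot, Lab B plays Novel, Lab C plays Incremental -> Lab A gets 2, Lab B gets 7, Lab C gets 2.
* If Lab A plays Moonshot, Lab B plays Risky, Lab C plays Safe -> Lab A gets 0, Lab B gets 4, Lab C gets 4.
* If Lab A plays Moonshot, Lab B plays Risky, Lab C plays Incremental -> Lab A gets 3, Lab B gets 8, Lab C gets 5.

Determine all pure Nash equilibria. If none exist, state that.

This game has no pure Nash equilibrium.

(Risky, Novel, Safe): Lab A can switch to Moonshot (3 → 9). Not NE.
(Risky, Novel, Incremental): Lab A can switch to Moonshot (1 → 2). Not NE.
(Risky, Risky, Safe): Lab C can switch to Incremental (4 → 7). Not NE.
(Risky, Risky, Incremental): Lab B can switch to Novel (3 → 7). Not NE.
(Moonshot, Novel, Safe): Lab C can switch to Incremental (1 → 2). Not NE.
(Moonshot, Novel, Incremental): Lab B can switch to Risky (7 → 8). Not NE.
(The remaining 2 profiles each have a profitable deviation by the same check.)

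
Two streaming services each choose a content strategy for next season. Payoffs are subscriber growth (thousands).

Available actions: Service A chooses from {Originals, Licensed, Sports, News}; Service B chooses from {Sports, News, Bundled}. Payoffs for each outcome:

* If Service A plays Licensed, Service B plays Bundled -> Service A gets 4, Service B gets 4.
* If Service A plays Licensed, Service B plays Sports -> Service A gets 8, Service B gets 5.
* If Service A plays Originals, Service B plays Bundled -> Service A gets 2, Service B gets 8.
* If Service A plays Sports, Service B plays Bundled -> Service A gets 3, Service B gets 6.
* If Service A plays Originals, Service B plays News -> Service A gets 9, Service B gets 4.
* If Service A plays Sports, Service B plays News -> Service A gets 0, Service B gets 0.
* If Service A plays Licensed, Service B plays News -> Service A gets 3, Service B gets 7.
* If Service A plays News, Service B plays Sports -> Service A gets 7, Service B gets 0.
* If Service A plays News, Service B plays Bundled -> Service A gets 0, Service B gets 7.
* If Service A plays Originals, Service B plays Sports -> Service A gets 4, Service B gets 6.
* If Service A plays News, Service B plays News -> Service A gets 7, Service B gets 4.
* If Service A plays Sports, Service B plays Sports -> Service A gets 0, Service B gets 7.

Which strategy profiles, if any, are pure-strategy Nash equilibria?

(Originals, Sports): Service A can switch to Licensed (4 → 8). Not NE.
(Originals, News): Service B can switch to Sports (4 → 6). Not NE.
(Originals, Bundled): Service A can switch to Licensed (2 → 4). Not NE.
(Licensed, Sports): Service B can switch to News (5 → 7). Not NE.
(Licensed, News): Service A can switch to Originals (3 → 9). Not NE.
(Licensed, Bundled): Service B can switch to Sports (4 → 5). Not NE.
(Sports, Sports): Service A can switch to Originals (0 → 4). Not NE.
(Sports, News): Service A can switch to Originals (0 → 9). Not NE.
(Sports, Bundled): Service A can switch to Licensed (3 → 4). Not NE.
(News, Sports): Service A can switch to Licensed (7 → 8). Not NE.
(News, News): Service A can switch to Originals (7 → 9). Not NE.
(News, Bundled): Service A can switch to Originals (0 → 2). Not NE.

none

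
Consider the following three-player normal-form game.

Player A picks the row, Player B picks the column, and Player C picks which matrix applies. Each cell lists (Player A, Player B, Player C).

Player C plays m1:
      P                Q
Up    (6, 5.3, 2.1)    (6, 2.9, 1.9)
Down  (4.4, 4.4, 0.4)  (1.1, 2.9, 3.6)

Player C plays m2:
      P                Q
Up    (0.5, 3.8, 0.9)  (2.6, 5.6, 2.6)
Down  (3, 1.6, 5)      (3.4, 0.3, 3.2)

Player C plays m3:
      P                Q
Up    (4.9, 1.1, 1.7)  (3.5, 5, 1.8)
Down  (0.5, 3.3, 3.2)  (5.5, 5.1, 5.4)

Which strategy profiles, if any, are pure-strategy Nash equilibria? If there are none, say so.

For each strategy profile, look for a profitable unilateral deviation.
(Up, P, m1): Player A gets 6, best alternative 4.4; Player B gets 5.3, best alternative 2.9; Player C gets 2.1, best alternative 1.7. No profitable deviation — NE.
(Up, P, m2): Player A can switch to Down (0.5 → 3). Not NE.
(Up, P, m3): Player B can switch to Q (1.1 → 5). Not NE.
(Up, Q, m1): Player B can switch to P (2.9 → 5.3). Not NE.
(Up, Q, m2): Player A can switch to Down (2.6 → 3.4). Not NE.
(Up, Q, m3): Player A can switch to Down (3.5 → 5.5). Not NE.
(Down, P, m1): Player A can switch to Up (4.4 → 6). Not NE.
(Down, P, m2): Player A gets 3, best alternative 0.5; Player B gets 1.6, best alternative 0.3; Player C gets 5, best alternative 3.2. No profitable deviation — NE.
(Down, Q, m3): Player A gets 5.5, best alternative 3.5; Player B gets 5.1, best alternative 3.3; Player C gets 5.4, best alternative 3.6. No profitable deviation — NE.
(The remaining 3 profiles each have a profitable deviation by the same check.)

(Up, P, m1), (Down, P, m2), (Down, Q, m3)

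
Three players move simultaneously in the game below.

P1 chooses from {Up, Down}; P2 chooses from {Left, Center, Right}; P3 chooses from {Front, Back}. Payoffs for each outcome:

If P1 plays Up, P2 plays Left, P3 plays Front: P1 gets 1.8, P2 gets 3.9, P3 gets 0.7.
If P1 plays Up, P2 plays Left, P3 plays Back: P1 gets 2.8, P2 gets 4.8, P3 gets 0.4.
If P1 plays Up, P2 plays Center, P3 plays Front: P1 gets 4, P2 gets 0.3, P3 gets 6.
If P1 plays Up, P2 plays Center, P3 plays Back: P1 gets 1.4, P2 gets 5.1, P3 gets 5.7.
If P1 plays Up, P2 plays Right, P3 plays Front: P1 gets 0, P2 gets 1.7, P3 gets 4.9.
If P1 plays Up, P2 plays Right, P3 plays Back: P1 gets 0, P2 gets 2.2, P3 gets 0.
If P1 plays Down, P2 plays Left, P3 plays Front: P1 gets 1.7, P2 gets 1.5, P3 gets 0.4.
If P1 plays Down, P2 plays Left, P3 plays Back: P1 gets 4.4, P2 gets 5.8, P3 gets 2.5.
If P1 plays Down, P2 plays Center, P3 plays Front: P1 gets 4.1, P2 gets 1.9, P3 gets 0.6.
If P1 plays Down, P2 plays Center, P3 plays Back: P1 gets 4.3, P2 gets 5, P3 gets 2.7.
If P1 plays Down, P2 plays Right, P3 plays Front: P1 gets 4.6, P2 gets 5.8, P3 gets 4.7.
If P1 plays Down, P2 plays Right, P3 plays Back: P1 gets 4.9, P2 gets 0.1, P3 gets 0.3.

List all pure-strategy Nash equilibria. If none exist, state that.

(Up, Left, Front): P1 gets 1.8, best alternative 1.7; P2 gets 3.9, best alternative 1.7; P3 gets 0.7, best alternative 0.4. No profitable deviation — NE.
(Up, Left, Back): P1 can switch to Down (2.8 → 4.4). Not NE.
(Up, Center, Front): P1 can switch to Down (4 → 4.1). Not NE.
(Up, Center, Back): P1 can switch to Down (1.4 → 4.3). Not NE.
(Up, Right, Front): P1 can switch to Down (0 → 4.6). Not NE.
(Up, Right, Back): P1 can switch to Down (0 → 4.9). Not NE.
(Down, Left, Front): P1 can switch to Up (1.7 → 1.8). Not NE.
(Down, Left, Back): P1 gets 4.4, best alternative 2.8; P2 gets 5.8, best alternative 5; P3 gets 2.5, best alternative 0.4. No profitable deviation — NE.
(Down, Right, Front): P1 gets 4.6, best alternative 0; P2 gets 5.8, best alternative 1.9; P3 gets 4.7, best alternative 0.3. No profitable deviation — NE.
(The remaining 3 profiles each have a profitable deviation by the same check.)

(Up, Left, Front), (Down, Left, Back), (Down, Right, Front)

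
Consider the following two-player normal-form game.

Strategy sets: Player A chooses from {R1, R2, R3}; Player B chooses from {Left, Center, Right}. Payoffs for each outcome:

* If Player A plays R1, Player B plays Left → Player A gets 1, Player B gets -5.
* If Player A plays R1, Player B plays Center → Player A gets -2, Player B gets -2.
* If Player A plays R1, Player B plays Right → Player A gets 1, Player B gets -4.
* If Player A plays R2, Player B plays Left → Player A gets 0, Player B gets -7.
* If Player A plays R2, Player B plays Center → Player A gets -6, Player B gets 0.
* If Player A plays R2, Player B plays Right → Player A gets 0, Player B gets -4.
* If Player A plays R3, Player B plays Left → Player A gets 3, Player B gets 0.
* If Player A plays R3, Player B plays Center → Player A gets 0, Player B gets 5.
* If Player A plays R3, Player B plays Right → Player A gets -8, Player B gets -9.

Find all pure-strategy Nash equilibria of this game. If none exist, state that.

Player A against Left: payoffs 1, 0, 3 → best response R3.
Player A against Center: payoffs -2, -6, 0 → best response R3.
Player A against Right: payoffs 1, 0, -8 → best response R1.
Player B against R1: payoffs -5, -2, -4 → best response Center.
Player B against R2: payoffs -7, 0, -4 → best response Center.
Player B against R3: payoffs 0, 5, -9 → best response Center.
Mutual best responses: (R3, Center).

Pure NE: (R3, Center)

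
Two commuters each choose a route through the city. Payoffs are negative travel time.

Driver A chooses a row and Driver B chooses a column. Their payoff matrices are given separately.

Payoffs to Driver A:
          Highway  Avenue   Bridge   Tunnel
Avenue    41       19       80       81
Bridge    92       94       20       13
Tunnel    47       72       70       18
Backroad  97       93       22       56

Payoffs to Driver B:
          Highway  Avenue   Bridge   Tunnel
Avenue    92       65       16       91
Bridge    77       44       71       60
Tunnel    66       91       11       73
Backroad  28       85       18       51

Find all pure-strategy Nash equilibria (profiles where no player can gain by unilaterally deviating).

This game has no pure Nash equilibrium.

Driver A against Highway: payoffs 41, 92, 47, 97 → best response Backroad.
Driver A against Avenue: payoffs 19, 94, 72, 93 → best response Bridge.
Driver A against Bridge: payoffs 80, 20, 70, 22 → best response Avenue.
Driver A against Tunnel: payoffs 81, 13, 18, 56 → best response Avenue.
Driver B against Avenue: payoffs 92, 65, 16, 91 → best response Highway.
Driver B against Bridge: payoffs 77, 44, 71, 60 → best response Highway.
Driver B against Tunnel: payoffs 66, 91, 11, 73 → best response Avenue.
Driver B against Backroad: payoffs 28, 85, 18, 51 → best response Avenue.
No profile is a mutual best response for all players.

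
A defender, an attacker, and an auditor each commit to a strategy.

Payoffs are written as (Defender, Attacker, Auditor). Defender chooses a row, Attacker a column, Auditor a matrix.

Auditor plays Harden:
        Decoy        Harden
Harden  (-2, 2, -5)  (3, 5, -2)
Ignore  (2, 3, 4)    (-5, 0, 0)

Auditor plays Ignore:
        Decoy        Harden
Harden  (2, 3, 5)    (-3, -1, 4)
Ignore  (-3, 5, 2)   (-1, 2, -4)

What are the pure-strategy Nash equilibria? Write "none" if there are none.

Pure-strategy Nash equilibria: (Harden, Decoy, Ignore), (Ignore, Decoy, Harden)

(Harden, Decoy, Harden): Defender can switch to Ignore (-2 → 2). Not NE.
(Harden, Decoy, Ignore): Defender gets 2, best alternative -3; Attacker gets 3, best alternative -1; Auditor gets 5, best alternative -5. No profitable deviation — NE.
(Harden, Harden, Harden): Auditor can switch to Ignore (-2 → 4). Not NE.
(Harden, Harden, Ignore): Defender can switch to Ignore (-3 → -1). Not NE.
(Ignore, Decoy, Harden): Defender gets 2, best alternative -2; Attacker gets 3, best alternative 0; Auditor gets 4, best alternative 2. No profitable deviation — NE.
(Ignore, Decoy, Ignore): Defender can switch to Harden (-3 → 2). Not NE.
(Ignore, Harden, Harden): Defender can switch to Harden (-5 → 3). Not NE.
(Ignore, Harden, Ignore): Attacker can switch to Decoy (2 → 5). Not NE.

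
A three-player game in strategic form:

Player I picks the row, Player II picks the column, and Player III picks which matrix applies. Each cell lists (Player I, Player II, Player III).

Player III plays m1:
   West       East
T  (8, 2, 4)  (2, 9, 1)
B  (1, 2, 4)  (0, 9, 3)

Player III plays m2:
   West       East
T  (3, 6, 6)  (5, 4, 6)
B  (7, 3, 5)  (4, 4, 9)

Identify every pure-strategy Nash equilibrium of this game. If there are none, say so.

This game has no pure Nash equilibrium.

For each strategy profile, look for a profitable unilateral deviation.
(T, West, m1): Player II can switch to East (2 → 9). Not NE.
(T, West, m2): Player I can switch to B (3 → 7). Not NE.
(T, East, m1): Player III can switch to m2 (1 → 6). Not NE.
(T, East, m2): Player II can switch to West (4 → 6). Not NE.
(B, West, m1): Player I can switch to T (1 → 8). Not NE.
(B, West, m2): Player II can switch to East (3 → 4). Not NE.
(B, East, m1): Player I can switch to T (0 → 2). Not NE.
(B, East, m2): Player I can switch to T (4 → 5). Not NE.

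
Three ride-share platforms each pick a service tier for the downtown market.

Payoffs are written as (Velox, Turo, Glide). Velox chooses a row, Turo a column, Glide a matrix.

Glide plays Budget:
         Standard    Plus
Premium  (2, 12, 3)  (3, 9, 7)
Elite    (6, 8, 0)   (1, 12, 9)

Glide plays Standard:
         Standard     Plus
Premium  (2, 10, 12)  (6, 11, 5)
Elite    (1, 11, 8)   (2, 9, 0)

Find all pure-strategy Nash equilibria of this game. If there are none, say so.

(Premium, Standard, Budget): Velox can switch to Elite (2 → 6). Not NE.
(Premium, Standard, Standard): Turo can switch to Plus (10 → 11). Not NE.
(Premium, Plus, Budget): Turo can switch to Standard (9 → 12). Not NE.
(Premium, Plus, Standard): Glide can switch to Budget (5 → 7). Not NE.
(Elite, Standard, Budget): Turo can switch to Plus (8 → 12). Not NE.
(Elite, Standard, Standard): Velox can switch to Premium (1 → 2). Not NE.
(Elite, Plus, Budget): Velox can switch to Premium (1 → 3). Not NE.
(Elite, Plus, Standard): Velox can switch to Premium (2 → 6). Not NE.

none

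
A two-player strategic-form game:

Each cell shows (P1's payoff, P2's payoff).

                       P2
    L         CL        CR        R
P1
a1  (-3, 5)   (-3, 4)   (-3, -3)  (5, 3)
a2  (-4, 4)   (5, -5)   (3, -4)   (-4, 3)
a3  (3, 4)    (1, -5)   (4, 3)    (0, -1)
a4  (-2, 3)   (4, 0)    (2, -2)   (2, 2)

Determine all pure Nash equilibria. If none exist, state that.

(a3, L)

P1 against L: payoffs -3, -4, 3, -2 → best response a3.
P1 against CL: payoffs -3, 5, 1, 4 → best response a2.
P1 against CR: payoffs -3, 3, 4, 2 → best response a3.
P1 against R: payoffs 5, -4, 0, 2 → best response a1.
P2 against a1: payoffs 5, 4, -3, 3 → best response L.
P2 against a2: payoffs 4, -5, -4, 3 → best response L.
P2 against a3: payoffs 4, -5, 3, -1 → best response L.
P2 against a4: payoffs 3, 0, -2, 2 → best response L.
Mutual best responses: (a3, L).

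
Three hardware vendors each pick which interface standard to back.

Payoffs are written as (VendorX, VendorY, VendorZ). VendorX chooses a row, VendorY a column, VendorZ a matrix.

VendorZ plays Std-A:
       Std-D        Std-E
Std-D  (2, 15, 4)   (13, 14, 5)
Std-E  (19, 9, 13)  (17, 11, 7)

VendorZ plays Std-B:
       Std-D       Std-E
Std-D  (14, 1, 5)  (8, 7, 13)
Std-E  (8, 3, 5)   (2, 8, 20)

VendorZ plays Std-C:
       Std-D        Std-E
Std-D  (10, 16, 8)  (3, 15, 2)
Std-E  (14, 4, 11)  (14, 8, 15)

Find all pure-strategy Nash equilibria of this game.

Check each profile: it is a Nash equilibrium iff no player can strictly gain by switching unilaterally.
(Std-D, Std-D, Std-A): VendorX can switch to Std-E (2 → 19). Not NE.
(Std-D, Std-D, Std-B): VendorY can switch to Std-E (1 → 7). Not NE.
(Std-D, Std-D, Std-C): VendorX can switch to Std-E (10 → 14). Not NE.
(Std-D, Std-E, Std-A): VendorX can switch to Std-E (13 → 17). Not NE.
(Std-D, Std-E, Std-B): VendorX gets 8, best alternative 2; VendorY gets 7, best alternative 1; VendorZ gets 13, best alternative 5. No profitable deviation — NE.
(Std-D, Std-E, Std-C): VendorX can switch to Std-E (3 → 14). Not NE.
(Std-E, Std-D, Std-A): VendorY can switch to Std-E (9 → 11). Not NE.
(Std-E, Std-D, Std-B): VendorX can switch to Std-D (8 → 14). Not NE.
(Std-E, Std-D, Std-C): VendorY can switch to Std-E (4 → 8). Not NE.
(The remaining 3 profiles each have a profitable deviation by the same check.)

The unique pure-strategy Nash equilibrium is (Std-D, Std-E, Std-B).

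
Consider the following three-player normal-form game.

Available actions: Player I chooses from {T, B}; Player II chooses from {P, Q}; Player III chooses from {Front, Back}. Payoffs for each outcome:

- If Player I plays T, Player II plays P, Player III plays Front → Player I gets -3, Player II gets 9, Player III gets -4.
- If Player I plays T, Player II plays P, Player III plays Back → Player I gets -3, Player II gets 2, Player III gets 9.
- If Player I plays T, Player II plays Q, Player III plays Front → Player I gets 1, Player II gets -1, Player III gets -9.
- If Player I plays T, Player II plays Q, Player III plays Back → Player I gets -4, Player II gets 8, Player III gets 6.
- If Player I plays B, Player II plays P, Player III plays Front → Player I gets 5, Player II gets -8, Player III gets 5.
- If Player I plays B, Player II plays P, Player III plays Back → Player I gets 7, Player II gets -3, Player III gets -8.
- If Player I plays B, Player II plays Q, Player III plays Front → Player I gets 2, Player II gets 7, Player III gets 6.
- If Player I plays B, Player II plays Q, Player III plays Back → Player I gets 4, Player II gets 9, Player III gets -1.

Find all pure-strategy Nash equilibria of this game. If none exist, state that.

(B, Q, Front)

Player I against (P, Front): payoffs -3, 5 → best response B.
Player I against (P, Back): payoffs -3, 7 → best response B.
Player I against (Q, Front): payoffs 1, 2 → best response B.
Player I against (Q, Back): payoffs -4, 4 → best response B.
Player II against (T, Front): payoffs 9, -1 → best response P.
Player II against (T, Back): payoffs 2, 8 → best response Q.
Player II against (B, Front): payoffs -8, 7 → best response Q.
Player II against (B, Back): payoffs -3, 9 → best response Q.
Player III against (T, P): payoffs -4, 9 → best response Back.
Player III against (T, Q): payoffs -9, 6 → best response Back.
Player III against (B, P): payoffs 5, -8 → best response Front.
Player III against (B, Q): payoffs 6, -1 → best response Front.
Mutual best responses: (B, Q, Front).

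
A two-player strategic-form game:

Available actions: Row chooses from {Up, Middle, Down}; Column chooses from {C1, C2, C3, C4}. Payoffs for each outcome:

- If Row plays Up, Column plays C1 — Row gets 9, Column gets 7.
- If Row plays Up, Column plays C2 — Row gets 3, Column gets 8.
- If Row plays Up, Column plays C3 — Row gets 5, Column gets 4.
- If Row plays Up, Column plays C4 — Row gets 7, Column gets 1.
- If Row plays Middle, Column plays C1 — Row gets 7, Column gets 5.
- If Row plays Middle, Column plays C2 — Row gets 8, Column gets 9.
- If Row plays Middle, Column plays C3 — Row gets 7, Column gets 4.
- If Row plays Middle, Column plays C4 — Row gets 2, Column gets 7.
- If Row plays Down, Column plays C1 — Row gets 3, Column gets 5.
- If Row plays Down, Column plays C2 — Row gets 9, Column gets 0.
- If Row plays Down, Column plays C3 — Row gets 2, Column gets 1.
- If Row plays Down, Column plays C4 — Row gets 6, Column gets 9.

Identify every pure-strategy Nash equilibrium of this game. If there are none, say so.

No pure-strategy Nash equilibrium.

Row against C1: payoffs 9, 7, 3 → best response Up.
Row against C2: payoffs 3, 8, 9 → best response Down.
Row against C3: payoffs 5, 7, 2 → best response Middle.
Row against C4: payoffs 7, 2, 6 → best response Up.
Column against Up: payoffs 7, 8, 4, 1 → best response C2.
Column against Middle: payoffs 5, 9, 4, 7 → best response C2.
Column against Down: payoffs 5, 0, 1, 9 → best response C4.
No profile is a mutual best response for all players.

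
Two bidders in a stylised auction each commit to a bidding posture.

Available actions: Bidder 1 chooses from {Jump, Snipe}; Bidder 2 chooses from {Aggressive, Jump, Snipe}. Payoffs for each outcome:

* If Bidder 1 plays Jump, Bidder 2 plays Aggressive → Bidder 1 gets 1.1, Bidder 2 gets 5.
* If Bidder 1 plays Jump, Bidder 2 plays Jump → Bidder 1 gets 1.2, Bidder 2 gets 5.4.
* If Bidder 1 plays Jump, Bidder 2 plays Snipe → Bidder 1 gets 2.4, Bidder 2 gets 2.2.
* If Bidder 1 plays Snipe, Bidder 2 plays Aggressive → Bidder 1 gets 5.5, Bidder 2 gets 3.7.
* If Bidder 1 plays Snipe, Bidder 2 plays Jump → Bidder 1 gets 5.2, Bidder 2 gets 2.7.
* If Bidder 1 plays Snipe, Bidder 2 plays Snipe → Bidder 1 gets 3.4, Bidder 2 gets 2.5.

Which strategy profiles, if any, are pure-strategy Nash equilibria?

Bidder 1 against Aggressive: payoffs 1.1, 5.5 → best response Snipe.
Bidder 1 against Jump: payoffs 1.2, 5.2 → best response Snipe.
Bidder 1 against Snipe: payoffs 2.4, 3.4 → best response Snipe.
Bidder 2 against Jump: payoffs 5, 5.4, 2.2 → best response Jump.
Bidder 2 against Snipe: payoffs 3.7, 2.7, 2.5 → best response Aggressive.
Mutual best responses: (Snipe, Aggressive).

The unique pure-strategy Nash equilibrium is (Snipe, Aggressive).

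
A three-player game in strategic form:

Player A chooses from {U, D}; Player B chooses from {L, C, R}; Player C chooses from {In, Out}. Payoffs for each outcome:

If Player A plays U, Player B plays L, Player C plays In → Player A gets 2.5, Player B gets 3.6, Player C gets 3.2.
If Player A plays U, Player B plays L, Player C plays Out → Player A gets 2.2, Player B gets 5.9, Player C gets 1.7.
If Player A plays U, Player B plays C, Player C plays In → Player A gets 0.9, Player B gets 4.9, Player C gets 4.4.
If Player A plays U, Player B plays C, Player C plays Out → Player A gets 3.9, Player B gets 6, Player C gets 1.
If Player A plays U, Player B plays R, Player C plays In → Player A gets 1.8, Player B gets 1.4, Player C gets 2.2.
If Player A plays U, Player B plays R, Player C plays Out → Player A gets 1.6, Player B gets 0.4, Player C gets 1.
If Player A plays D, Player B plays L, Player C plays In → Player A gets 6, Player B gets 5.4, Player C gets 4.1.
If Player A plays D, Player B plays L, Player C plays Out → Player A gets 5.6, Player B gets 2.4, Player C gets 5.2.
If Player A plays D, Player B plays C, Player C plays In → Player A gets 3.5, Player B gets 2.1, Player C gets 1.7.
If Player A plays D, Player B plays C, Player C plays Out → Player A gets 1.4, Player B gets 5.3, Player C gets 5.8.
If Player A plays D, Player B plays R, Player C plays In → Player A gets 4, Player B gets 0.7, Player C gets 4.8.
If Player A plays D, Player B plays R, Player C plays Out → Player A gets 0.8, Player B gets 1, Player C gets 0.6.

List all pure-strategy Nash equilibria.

Player A against (L, In): payoffs 2.5, 6 → best response D.
Player A against (L, Out): payoffs 2.2, 5.6 → best response D.
Player A against (C, In): payoffs 0.9, 3.5 → best response D.
Player A against (C, Out): payoffs 3.9, 1.4 → best response U.
Player A against (R, In): payoffs 1.8, 4 → best response D.
Player A against (R, Out): payoffs 1.6, 0.8 → best response U.
Player B against (U, In): payoffs 3.6, 4.9, 1.4 → best response C.
Player B against (U, Out): payoffs 5.9, 6, 0.4 → best response C.
Player B against (D, In): payoffs 5.4, 2.1, 0.7 → best response L.
Player B against (D, Out): payoffs 2.4, 5.3, 1 → best response C.
Player C against (U, L): payoffs 3.2, 1.7 → best response In.
Player C against (U, C): payoffs 4.4, 1 → best response In.
Player C against (U, R): payoffs 2.2, 1 → best response In.
Player C against (D, L): payoffs 4.1, 5.2 → best response Out.
Player C against (D, C): payoffs 1.7, 5.8 → best response Out.
Player C against (D, R): payoffs 4.8, 0.6 → best response In.
No profile is a mutual best response for all players.

No pure-strategy Nash equilibrium.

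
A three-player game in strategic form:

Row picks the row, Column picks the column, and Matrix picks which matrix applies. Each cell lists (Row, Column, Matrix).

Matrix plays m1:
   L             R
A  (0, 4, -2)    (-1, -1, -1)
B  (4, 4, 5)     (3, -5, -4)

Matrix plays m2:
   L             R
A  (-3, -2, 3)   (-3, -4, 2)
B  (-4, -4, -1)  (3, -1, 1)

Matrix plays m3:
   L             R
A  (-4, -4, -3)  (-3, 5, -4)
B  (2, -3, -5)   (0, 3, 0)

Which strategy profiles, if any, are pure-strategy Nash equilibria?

(A, L, m1): Row can switch to B (0 → 4). Not NE.
(A, L, m2): Row gets -3, best alternative -4; Column gets -2, best alternative -4; Matrix gets 3, best alternative -2. No profitable deviation — NE.
(A, L, m3): Row can switch to B (-4 → 2). Not NE.
(A, R, m1): Row can switch to B (-1 → 3). Not NE.
(A, R, m2): Row can switch to B (-3 → 3). Not NE.
(A, R, m3): Row can switch to B (-3 → 0). Not NE.
(B, L, m1): Row gets 4, best alternative 0; Column gets 4, best alternative -5; Matrix gets 5, best alternative -1. No profitable deviation — NE.
(B, L, m2): Row can switch to A (-4 → -3). Not NE.
(B, L, m3): Column can switch to R (-3 → 3). Not NE.
(B, R, m1): Column can switch to L (-5 → 4). Not NE.
(B, R, m2): Row gets 3, best alternative -3; Column gets -1, best alternative -4; Matrix gets 1, best alternative 0. No profitable deviation — NE.
(B, R, m3): Matrix can switch to m2 (0 → 1). Not NE.

The pure Nash equilibria are (A, L, m2); (B, L, m1); (B, R, m2).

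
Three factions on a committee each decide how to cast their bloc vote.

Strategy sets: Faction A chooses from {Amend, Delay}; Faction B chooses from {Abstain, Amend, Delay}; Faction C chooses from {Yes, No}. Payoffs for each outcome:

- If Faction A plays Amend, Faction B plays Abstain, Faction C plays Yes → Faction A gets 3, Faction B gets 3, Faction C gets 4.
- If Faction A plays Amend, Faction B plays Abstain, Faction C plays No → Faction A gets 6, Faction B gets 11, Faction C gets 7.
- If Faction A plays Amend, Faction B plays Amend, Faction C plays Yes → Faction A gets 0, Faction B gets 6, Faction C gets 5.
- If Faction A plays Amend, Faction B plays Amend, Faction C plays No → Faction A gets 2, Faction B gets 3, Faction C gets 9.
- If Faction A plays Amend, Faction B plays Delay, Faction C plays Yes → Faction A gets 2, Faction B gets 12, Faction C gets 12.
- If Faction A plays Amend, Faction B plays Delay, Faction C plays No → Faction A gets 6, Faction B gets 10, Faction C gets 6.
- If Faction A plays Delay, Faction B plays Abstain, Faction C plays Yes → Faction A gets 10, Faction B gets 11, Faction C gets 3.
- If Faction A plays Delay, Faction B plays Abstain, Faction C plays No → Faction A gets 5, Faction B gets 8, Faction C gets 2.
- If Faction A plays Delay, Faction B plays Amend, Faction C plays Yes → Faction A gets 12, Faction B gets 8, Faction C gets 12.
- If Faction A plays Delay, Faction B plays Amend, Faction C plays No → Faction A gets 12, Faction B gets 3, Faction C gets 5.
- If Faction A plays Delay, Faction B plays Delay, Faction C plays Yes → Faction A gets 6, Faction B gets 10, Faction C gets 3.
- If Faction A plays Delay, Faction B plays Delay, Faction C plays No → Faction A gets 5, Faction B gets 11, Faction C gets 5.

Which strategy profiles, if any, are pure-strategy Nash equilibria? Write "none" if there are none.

(Amend, Abstain, No) and (Delay, Abstain, Yes)

For each player, find the best response to each opponent profile; mutual best responses are the pure NE.
Faction A against (Abstain, Yes): payoffs 3, 10 → best response Delay.
Faction A against (Abstain, No): payoffs 6, 5 → best response Amend.
Faction A against (Amend, Yes): payoffs 0, 12 → best response Delay.
Faction A against (Amend, No): payoffs 2, 12 → best response Delay.
Faction A against (Delay, Yes): payoffs 2, 6 → best response Delay.
Faction A against (Delay, No): payoffs 6, 5 → best response Amend.
Faction B against (Amend, Yes): payoffs 3, 6, 12 → best response Delay.
Faction B against (Amend, No): payoffs 11, 3, 10 → best response Abstain.
Faction B against (Delay, Yes): payoffs 11, 8, 10 → best response Abstain.
Faction B against (Delay, No): payoffs 8, 3, 11 → best response Delay.
Faction C against (Amend, Abstain): payoffs 4, 7 → best response No.
Faction C against (Amend, Amend): payoffs 5, 9 → best response No.
Faction C against (Amend, Delay): payoffs 12, 6 → best response Yes.
Faction C against (Delay, Abstain): payoffs 3, 2 → best response Yes.
Faction C against (Delay, Amend): payoffs 12, 5 → best response Yes.
Faction C against (Delay, Delay): payoffs 3, 5 → best response No.
Mutual best responses: (Amend, Abstain, No); (Delay, Abstain, Yes).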